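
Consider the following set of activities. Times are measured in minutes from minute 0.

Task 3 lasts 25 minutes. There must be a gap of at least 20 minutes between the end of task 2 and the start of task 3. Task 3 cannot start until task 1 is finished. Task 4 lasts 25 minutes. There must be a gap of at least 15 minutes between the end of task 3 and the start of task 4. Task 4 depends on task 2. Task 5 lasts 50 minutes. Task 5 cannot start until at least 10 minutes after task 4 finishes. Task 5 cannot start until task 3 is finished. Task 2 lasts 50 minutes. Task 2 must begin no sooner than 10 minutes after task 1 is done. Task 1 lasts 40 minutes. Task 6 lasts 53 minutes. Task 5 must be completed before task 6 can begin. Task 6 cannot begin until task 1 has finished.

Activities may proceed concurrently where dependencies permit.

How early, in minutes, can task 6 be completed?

298

Task 1 can start immediately at minute 0; it finishes at minute 40.
After task 1 (finishes minute 40, plus 10-minute gap → minute 50), task 2 can start at minute 50 and finishes at minute 100.
Task 3 needs all of task 2 (finishes minute 100, plus 20-minute gap → minute 120); task 1 (finishes minute 40). That puts its earliest start at minute 120; it finishes at 120 + 25 = minute 145.
Task 4 cannot start until task 3 (finishes minute 145, plus 15-minute gap → minute 160); task 2 (finishes minute 100). The controlling bound is minute 160, so task 4 finishes at 160 + 25 = minute 185.
Task 5 cannot start until task 4 (finishes minute 185, plus 10-minute gap → minute 195); task 3 (finishes minute 145). The controlling bound is minute 195, so task 5 finishes at 195 + 50 = minute 245.
Task 6 needs all of task 5 (finishes minute 245); task 1 (finishes minute 40). That puts its earliest start at minute 245; it finishes at 245 + 53 = minute 298.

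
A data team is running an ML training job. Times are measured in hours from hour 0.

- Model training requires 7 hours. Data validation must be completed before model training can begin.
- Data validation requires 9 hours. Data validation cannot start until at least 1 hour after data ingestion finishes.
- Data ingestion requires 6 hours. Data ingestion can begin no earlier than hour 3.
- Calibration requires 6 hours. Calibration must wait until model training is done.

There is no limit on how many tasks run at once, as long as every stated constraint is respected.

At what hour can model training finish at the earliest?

Data ingestion cannot begin until its own release at hour 3. It runs from hour 3 to 3 + 6 = hour 9.
After data ingestion (finishes hour 9, plus 1-hour gap → hour 10), data validation can start at hour 10 and finishes at hour 19.
Model training cannot begin until data validation (finishes hour 19). It runs from hour 19 to 19 + 7 = hour 26.

26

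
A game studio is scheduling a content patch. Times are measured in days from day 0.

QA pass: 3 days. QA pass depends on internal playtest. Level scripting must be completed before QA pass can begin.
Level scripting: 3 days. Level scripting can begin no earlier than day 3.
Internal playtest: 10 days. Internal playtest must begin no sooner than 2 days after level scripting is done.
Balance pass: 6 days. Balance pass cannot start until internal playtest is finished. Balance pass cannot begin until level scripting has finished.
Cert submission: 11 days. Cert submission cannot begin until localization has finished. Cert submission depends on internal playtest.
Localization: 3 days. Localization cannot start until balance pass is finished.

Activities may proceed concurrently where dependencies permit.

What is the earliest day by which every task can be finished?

Level scripting cannot begin until its own release at day 3. It runs from day 3 to 3 + 3 = day 6.
Internal playtest cannot begin until level scripting (finishes day 6, plus 2-day gap → day 8). It runs from day 8 to 8 + 10 = day 18.
QA pass needs all of internal playtest (finishes day 18); level scripting (finishes day 6). That puts its earliest start at day 18; it finishes at 18 + 3 = day 21.
For balance pass: internal playtest (finishes day 18); level scripting (finishes day 6). Taking the maximum gives a start of day 18, and it finishes at 18 + 6 = day 24.
Localization waits on balance pass (finishes day 24), so it starts at day 24 and finishes at 24 + 3 = day 27.
Cert submission cannot start until localization (finishes day 27); internal playtest (finishes day 18). The controlling bound is day 27, so cert submission finishes at 27 + 11 = day 38.
All tasks are finished once the last one completes. Finish times: Level scripting at 6, Internal playtest at 18, Balance pass at 24, Localization at 27, QA pass at 21, Cert submission at 38. The latest is day 38.

38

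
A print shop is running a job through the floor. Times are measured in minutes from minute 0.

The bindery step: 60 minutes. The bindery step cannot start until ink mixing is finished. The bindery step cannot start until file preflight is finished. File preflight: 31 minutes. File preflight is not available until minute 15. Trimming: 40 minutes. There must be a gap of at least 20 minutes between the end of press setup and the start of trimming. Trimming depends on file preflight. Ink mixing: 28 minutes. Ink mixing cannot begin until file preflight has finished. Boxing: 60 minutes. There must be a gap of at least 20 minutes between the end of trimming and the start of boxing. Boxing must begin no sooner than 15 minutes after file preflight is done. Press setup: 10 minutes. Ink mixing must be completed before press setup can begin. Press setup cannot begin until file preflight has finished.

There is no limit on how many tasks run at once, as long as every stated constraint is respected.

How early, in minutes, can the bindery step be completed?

134

File preflight cannot begin until its own release at minute 15. It runs from minute 15 to 15 + 31 = minute 46.
Ink mixing cannot begin until file preflight (finishes minute 46). It runs from minute 46 to 46 + 28 = minute 74.
The bindery step has to wait for ink mixing (finishes minute 74); file preflight (finishes minute 46). The latest of these is minute 74, so the bindery step runs minute 74 to 74 + 60 = minute 134.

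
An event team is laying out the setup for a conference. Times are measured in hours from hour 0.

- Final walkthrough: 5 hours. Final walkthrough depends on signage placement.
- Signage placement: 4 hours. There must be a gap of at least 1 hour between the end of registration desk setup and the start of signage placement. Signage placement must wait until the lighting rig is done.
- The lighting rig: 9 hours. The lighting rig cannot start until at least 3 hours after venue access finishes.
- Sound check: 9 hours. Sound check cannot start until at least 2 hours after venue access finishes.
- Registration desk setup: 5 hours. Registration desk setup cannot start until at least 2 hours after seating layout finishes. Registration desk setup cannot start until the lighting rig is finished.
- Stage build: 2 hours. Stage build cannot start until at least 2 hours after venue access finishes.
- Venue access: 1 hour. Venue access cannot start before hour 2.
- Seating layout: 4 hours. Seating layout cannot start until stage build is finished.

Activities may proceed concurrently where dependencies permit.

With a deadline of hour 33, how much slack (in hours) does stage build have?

Venue access cannot begin until its own release at hour 2. It runs from hour 2 to 2 + 1 = hour 3.
Stage build cannot begin until venue access (finishes hour 3, plus 2-hour gap → hour 5). It runs from hour 5 to 5 + 2 = hour 7.

Working backward from the deadline:
Nothing follows final walkthrough; the deadline of hour 33 is its only limit. It must start by 33 − 5 = hour 28.
Since final walkthrough (must start by hour 28) depends on it, signage placement must finish by hour 28. Backing off its 4-hour duration gives a latest start of hour 24.
Since signage placement (must start by hour 24, minus 1-hour gap → hour 23) depends on it, registration desk setup must finish by hour 23. Backing off its 5-hour duration gives a latest start of hour 18.
Since registration desk setup (must start by hour 18, minus 2-hour gap → hour 16) depends on it, seating layout must finish by hour 16. Backing off its 4-hour duration gives a latest start of hour 12.
Since seating layout (must start by hour 12) depends on it, stage build must finish by hour 12. Backing off its 2-hour duration gives a latest start of hour 10.
So stage build can start as early as hour 5 and as late as hour 10, giving 10 − 5 = 5 hours of slack.

5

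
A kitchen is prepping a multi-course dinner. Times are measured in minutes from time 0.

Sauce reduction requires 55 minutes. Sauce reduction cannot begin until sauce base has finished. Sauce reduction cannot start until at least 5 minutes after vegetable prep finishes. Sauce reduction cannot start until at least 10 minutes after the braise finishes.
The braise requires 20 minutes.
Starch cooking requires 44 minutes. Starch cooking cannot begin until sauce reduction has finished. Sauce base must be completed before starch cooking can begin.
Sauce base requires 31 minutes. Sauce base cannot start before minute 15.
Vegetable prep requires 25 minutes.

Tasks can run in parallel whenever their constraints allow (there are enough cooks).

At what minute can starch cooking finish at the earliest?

145

Vegetable prep has no prerequisites, so it starts at minute 0 and finishes at minute 25.
The braise can start immediately at minute 0; it finishes at minute 20.
Sauce base waits on its own release at minute 15, so it starts at minute 15 and finishes at 15 + 31 = minute 46.
Sauce reduction cannot start until sauce base (finishes minute 46); vegetable prep (finishes minute 25, plus 5-minute gap → minute 30); the braise (finishes minute 20, plus 10-minute gap → minute 30). The controlling bound is minute 46, so sauce reduction finishes at 46 + 55 = minute 101.
Starch cooking cannot start until sauce reduction (finishes minute 101); sauce base (finishes minute 46). The controlling bound is minute 101, so starch cooking finishes at 101 + 44 = minute 145.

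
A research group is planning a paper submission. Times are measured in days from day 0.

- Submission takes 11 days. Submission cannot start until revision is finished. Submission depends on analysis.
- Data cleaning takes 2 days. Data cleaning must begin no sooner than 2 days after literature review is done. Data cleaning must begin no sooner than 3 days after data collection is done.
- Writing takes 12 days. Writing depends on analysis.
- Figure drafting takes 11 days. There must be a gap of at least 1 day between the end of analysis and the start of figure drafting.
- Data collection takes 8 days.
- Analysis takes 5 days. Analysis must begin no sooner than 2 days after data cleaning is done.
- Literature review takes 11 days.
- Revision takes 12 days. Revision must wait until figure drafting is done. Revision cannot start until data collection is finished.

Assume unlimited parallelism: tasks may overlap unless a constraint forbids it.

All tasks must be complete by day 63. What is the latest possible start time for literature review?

Nothing follows submission; the deadline of day 63 is its only limit. It must start by 63 − 11 = day 52.
Revision must finish before submission (must start by day 52). With a 12-day duration, revision must start by 52 − 12 = day 40.
Figure drafting has to be done before revision (must start by day 40). That means finishing by day 40, i.e. starting by 40 − 11 = day 29.
Writing must finish by day 63; it takes 12 days, so it must start by 63 − 12 = day 51.
Analysis has several dependents: figure drafting (must start by day 29, minus 1-day gap → day 28); writing (must start by day 51); submission (must start by day 52). The earliest of those limits is day 28, so analysis must start by 28 − 5 = day 23.
Data cleaning feeds into analysis (must start by day 23, minus 2-day gap → day 21); so data cleaning must finish by day 21 and therefore start by day 19.
Literature review has to be done before data cleaning (must start by day 19, minus 2-day gap → day 17). That means finishing by day 17, i.e. starting by 17 − 11 = day 6.

6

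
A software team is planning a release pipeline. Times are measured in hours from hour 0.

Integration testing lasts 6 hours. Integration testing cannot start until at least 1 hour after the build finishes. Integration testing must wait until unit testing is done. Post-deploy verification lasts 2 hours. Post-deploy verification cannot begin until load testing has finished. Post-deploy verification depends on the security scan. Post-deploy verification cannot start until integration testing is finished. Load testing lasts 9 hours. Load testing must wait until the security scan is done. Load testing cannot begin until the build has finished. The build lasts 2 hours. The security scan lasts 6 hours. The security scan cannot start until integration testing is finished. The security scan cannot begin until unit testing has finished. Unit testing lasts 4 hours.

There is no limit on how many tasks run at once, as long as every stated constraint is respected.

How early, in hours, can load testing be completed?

Unit testing has no prerequisites, so it starts at hour 0 and finishes at hour 4.
The build has no prerequisites, so it starts at hour 0 and finishes at hour 2.
Integration testing cannot start until the build (finishes hour 2, plus 1-hour gap → hour 3); unit testing (finishes hour 4). The controlling bound is hour 4, so integration testing finishes at 4 + 6 = hour 10.
The security scan needs all of integration testing (finishes hour 10); unit testing (finishes hour 4). That puts its earliest start at hour 10; it finishes at 10 + 6 = hour 16.
For load testing: the security scan (finishes hour 16); the build (finishes hour 2). Taking the maximum gives a start of hour 16, and it finishes at 16 + 9 = hour 25.

25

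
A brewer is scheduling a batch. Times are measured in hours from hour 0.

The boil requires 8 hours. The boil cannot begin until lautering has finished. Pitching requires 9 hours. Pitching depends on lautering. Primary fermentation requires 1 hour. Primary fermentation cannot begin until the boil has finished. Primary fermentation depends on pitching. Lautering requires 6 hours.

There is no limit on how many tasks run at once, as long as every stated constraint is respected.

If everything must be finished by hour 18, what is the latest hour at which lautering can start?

2

Primary fermentation must finish by hour 18; it takes 1 hour, so it must start by 18 − 1 = hour 17.
The boil feeds into primary fermentation (must start by hour 17); so the boil must finish by hour 17 and therefore start by hour 9.
Pitching has to be done before primary fermentation (must start by hour 17). That means finishing by hour 17, i.e. starting by 17 − 9 = hour 8.
Lautering has several dependents: the boil (must start by hour 9); pitching (must start by hour 8). The earliest of those limits is hour 8, so lautering must start by 8 − 6 = hour 2.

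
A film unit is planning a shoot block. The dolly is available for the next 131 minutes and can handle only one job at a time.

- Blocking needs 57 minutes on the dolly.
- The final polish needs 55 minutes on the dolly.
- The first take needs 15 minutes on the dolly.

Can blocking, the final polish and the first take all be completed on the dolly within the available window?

Yes

Running back to back, the jobs need 57 + 55 + 15 = 127 minutes on the dolly.
Since 127 ≤ 131, they fit within the window.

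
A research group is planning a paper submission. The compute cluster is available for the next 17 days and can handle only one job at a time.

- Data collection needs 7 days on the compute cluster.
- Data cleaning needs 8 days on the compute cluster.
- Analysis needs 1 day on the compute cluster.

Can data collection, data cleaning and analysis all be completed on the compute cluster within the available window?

Running back to back, the jobs need 7 + 8 + 1 = 16 days on the compute cluster.
Since 16 ≤ 17, they fit within the window.

Yes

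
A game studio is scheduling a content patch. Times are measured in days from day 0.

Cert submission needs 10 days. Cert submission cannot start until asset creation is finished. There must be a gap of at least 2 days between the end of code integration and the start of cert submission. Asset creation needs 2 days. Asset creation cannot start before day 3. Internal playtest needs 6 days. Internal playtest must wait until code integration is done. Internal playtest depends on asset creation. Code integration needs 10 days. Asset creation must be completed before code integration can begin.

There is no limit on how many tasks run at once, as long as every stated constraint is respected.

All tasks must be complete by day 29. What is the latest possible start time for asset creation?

5

Internal playtest must finish by day 29; it takes 6 days, so it must start by 29 − 6 = day 23.
Cert submission must finish by day 29; it takes 10 days, so it must start by 29 − 10 = day 19.
Code integration must finish in time for internal playtest (must start by day 23); cert submission (must start by day 19, minus 2-day gap → day 17). The tightest is day 17, so code integration must start by 17 − 10 = day 7.
Asset creation feeds code integration (must start by day 7); internal playtest (must start by day 23); cert submission (must start by day 19). Taking the minimum, asset creation must finish by day 7 and start by 7 − 2 = day 5.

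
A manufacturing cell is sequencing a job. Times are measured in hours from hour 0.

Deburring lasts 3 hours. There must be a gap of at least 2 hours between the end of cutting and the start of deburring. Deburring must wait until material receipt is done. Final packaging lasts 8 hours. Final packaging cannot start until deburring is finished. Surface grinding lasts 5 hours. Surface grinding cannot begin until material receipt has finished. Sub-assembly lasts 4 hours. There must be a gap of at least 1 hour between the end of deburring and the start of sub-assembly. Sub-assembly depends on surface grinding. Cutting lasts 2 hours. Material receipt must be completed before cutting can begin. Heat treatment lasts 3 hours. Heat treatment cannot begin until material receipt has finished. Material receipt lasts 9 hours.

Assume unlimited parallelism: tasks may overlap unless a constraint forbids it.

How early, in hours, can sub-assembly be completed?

21

Nothing blocks material receipt, so it runs from hour 0 to hour 9.
Surface grinding cannot begin until material receipt (finishes hour 9). It runs from hour 9 to 9 + 5 = hour 14.
Cutting waits on material receipt (finishes hour 9), so it starts at hour 9 and finishes at 9 + 2 = hour 11.
For deburring: cutting (finishes hour 11, plus 2-hour gap → hour 13); material receipt (finishes hour 9). Taking the maximum gives a start of hour 13, and it finishes at 13 + 3 = hour 16.
For sub-assembly: deburring (finishes hour 16, plus 1-hour gap → hour 17); surface grinding (finishes hour 14). Taking the maximum gives a start of hour 17, and it finishes at 17 + 4 = hour 21.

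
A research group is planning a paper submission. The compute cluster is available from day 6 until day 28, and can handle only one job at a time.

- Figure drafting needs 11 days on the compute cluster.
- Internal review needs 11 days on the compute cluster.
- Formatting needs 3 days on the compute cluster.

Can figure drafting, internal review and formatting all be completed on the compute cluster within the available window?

The compute cluster window is 28 − 6 = 22 days.
Running back to back, the jobs need 11 + 11 + 3 = 25 days on the compute cluster.
Since 25 > 22, they cannot all fit.

No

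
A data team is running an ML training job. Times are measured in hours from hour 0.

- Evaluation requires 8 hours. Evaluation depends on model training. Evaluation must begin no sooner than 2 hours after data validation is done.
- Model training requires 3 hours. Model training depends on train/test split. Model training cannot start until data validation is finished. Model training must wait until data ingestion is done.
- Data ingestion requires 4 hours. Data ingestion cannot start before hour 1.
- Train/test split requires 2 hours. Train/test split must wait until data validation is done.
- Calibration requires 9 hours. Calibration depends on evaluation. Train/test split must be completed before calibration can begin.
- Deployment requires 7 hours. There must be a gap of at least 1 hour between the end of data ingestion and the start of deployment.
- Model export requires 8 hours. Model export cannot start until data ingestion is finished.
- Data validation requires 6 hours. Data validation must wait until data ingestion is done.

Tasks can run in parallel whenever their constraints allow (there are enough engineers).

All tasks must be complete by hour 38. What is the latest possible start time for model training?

Calibration must finish by hour 38; it takes 9 hours, so it must start by 38 − 9 = hour 29.
Since calibration (must start by hour 29) depends on it, evaluation must finish by hour 29. Backing off its 8-hour duration gives a latest start of hour 21.
Model training feeds into evaluation (must start by hour 21); so model training must finish by hour 21 and therefore start by hour 18.

18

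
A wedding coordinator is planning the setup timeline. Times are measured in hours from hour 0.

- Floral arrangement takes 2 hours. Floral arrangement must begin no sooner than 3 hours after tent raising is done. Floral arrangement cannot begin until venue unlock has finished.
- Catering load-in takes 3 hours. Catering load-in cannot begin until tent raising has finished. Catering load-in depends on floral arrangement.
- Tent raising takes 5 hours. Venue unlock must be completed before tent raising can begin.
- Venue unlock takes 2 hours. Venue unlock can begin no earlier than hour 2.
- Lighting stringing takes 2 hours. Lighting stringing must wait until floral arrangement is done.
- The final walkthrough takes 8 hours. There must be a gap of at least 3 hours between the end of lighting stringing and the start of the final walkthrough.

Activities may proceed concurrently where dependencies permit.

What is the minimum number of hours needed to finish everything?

Venue unlock cannot begin until its own release at hour 2. It runs from hour 2 to 2 + 2 = hour 4.
Tent raising waits on venue unlock (finishes hour 4), so it starts at hour 4 and finishes at 4 + 5 = hour 9.
For floral arrangement: tent raising (finishes hour 9, plus 3-hour gap → hour 12); venue unlock (finishes hour 4). Taking the maximum gives a start of hour 12, and it finishes at 12 + 2 = hour 14.
For catering load-in: tent raising (finishes hour 9); floral arrangement (finishes hour 14). Taking the maximum gives a start of hour 14, and it finishes at 14 + 3 = hour 17.
After floral arrangement (finishes hour 14), lighting stringing can start at hour 14 and finishes at hour 16.
After lighting stringing (finishes hour 16, plus 3-hour gap → hour 19), the final walkthrough can start at hour 19 and finishes at hour 27.
All tasks are finished once the last one completes. Finish times: Venue unlock at 4, Tent raising at 9, Floral arrangement at 14, Lighting stringing at 16, Catering load-in at 17, The final walkthrough at 27. The latest is hour 27.

27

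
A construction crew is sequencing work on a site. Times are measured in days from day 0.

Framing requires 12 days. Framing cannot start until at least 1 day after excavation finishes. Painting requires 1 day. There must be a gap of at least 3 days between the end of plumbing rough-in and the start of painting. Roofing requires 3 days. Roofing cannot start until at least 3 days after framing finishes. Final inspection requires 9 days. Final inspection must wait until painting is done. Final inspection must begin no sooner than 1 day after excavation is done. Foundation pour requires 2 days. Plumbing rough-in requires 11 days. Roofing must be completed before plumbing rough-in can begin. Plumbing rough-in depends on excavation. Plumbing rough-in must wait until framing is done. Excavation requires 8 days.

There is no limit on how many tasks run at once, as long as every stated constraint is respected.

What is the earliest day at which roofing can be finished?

27

Excavation can start immediately at day 0; it finishes at day 8.
Framing cannot begin until excavation (finishes day 8, plus 1-day gap → day 9). It runs from day 9 to 9 + 12 = day 21.
After framing (finishes day 21, plus 3-day gap → day 24), roofing can start at day 24 and finishes at day 27.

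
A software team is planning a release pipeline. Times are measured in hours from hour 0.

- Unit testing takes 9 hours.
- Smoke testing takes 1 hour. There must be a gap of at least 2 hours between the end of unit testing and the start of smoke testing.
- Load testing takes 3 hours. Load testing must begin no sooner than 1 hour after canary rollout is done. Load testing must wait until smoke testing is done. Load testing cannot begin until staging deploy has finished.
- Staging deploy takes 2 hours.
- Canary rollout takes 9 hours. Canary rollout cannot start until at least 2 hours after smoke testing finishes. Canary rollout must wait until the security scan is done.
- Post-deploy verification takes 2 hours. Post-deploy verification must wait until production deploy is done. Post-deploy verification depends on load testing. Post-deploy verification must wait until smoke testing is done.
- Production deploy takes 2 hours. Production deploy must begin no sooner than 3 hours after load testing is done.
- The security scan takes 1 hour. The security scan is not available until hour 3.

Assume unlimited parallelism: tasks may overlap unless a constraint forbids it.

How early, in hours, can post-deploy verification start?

Staging deploy can start immediately at hour 0; it finishes at hour 2.
After its own release at hour 3, the security scan can start at hour 3 and finishes at hour 4.
Unit testing has no prerequisites, so it starts at hour 0 and finishes at hour 9.
After unit testing (finishes hour 9, plus 2-hour gap → hour 11), smoke testing can start at hour 11 and finishes at hour 12.
Canary rollout has to wait for smoke testing (finishes hour 12, plus 2-hour gap → hour 14); the security scan (finishes hour 4). The latest of these is hour 14, so canary rollout runs hour 14 to 14 + 9 = hour 23.
Load testing has to wait for canary rollout (finishes hour 23, plus 1-hour gap → hour 24); smoke testing (finishes hour 12); staging deploy (finishes hour 2). The latest of these is hour 24, so load testing runs hour 24 to 24 + 3 = hour 27.
After load testing (finishes hour 27, plus 3-hour gap → hour 30), production deploy can start at hour 30 and finishes at hour 32.
Post-deploy verification waits on production deploy (finishes hour 32); load testing (finishes hour 27); smoke testing (finishes hour 12). The latest of these is hour 32, which is the earliest post-deploy verification can start.

32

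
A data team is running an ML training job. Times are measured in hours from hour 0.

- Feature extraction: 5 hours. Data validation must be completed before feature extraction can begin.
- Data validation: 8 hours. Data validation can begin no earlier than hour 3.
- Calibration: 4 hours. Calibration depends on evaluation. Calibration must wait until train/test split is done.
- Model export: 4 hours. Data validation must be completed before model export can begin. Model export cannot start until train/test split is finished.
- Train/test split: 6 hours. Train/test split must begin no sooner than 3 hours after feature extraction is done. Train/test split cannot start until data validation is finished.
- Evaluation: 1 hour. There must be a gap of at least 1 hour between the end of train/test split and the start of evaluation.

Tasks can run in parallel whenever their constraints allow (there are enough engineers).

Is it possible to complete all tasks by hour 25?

No

Data validation waits on its own release at hour 3, so it starts at hour 3 and finishes at 3 + 8 = hour 11.
Feature extraction cannot begin until data validation (finishes hour 11). It runs from hour 11 to 11 + 5 = hour 16.
Train/test split needs all of feature extraction (finishes hour 16, plus 3-hour gap → hour 19); data validation (finishes hour 11). That puts its earliest start at hour 19; it finishes at 19 + 6 = hour 25.
For model export: data validation (finishes hour 11); train/test split (finishes hour 25). Taking the maximum gives a start of hour 25, and it finishes at 25 + 4 = hour 29.
Evaluation cannot begin until train/test split (finishes hour 25, plus 1-hour gap → hour 26). It runs from hour 26 to 26 + 1 = hour 27.
Calibration cannot start until evaluation (finishes hour 27); train/test split (finishes hour 25). The controlling bound is hour 27, so calibration finishes at 27 + 4 = hour 31.
The earliest everything can be done is hour 31, which is after the deadline of 25, so it is not possible.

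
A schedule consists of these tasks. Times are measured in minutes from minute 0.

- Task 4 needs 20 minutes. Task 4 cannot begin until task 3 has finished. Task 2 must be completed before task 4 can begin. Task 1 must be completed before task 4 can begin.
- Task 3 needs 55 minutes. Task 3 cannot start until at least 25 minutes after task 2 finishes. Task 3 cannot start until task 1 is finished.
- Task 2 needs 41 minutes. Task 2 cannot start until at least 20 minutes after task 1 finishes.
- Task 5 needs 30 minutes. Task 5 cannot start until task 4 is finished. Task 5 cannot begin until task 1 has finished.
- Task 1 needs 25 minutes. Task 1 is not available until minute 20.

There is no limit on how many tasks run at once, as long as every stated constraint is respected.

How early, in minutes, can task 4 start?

186

Task 1 cannot begin until its own release at minute 20. It runs from minute 20 to 20 + 25 = minute 45.
After task 1 (finishes minute 45, plus 20-minute gap → minute 65), task 2 can start at minute 65 and finishes at minute 106.
Task 3 has to wait for task 2 (finishes minute 106, plus 25-minute gap → minute 131); task 1 (finishes minute 45). The latest of these is minute 131, so task 3 runs minute 131 to 131 + 55 = minute 186.
Task 4 waits on task 3 (finishes minute 186); task 2 (finishes minute 106); task 1 (finishes minute 45). The latest of these is minute 186, which is the earliest task 4 can start.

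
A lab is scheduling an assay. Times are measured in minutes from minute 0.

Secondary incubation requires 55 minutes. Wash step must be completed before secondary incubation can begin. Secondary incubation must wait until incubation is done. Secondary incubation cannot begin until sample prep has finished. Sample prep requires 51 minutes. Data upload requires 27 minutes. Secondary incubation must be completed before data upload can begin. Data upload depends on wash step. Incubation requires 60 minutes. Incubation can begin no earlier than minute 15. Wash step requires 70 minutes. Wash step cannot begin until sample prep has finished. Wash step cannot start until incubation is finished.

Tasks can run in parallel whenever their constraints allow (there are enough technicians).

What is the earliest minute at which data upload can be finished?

Incubation waits on its own release at minute 15, so it starts at minute 15 and finishes at 15 + 60 = minute 75.
Nothing blocks sample prep, so it runs from minute 0 to minute 51.
Wash step has to wait for sample prep (finishes minute 51); incubation (finishes minute 75). The latest of these is minute 75, so wash step runs minute 75 to 75 + 70 = minute 145.
Secondary incubation has to wait for wash step (finishes minute 145); incubation (finishes minute 75); sample prep (finishes minute 51). The latest of these is minute 145, so secondary incubation runs minute 145 to 145 + 55 = minute 200.
For data upload: secondary incubation (finishes minute 200); wash step (finishes minute 145). Taking the maximum gives a start of minute 200, and it finishes at 200 + 27 = minute 227.

227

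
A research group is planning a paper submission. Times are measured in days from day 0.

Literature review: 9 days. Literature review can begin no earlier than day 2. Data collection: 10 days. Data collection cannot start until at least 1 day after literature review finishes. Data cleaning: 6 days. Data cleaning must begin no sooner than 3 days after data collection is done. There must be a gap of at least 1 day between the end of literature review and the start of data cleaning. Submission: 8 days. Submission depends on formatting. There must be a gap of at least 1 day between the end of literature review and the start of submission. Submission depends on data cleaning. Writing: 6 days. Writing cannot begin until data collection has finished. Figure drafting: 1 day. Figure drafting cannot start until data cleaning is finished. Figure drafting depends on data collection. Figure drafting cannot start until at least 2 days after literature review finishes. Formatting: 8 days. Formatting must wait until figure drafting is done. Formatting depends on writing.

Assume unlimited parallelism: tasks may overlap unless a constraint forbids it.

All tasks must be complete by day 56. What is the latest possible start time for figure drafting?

Nothing follows submission; the deadline of day 56 is its only limit. It must start by 56 − 8 = day 48.
Formatting feeds into submission (must start by day 48); so formatting must finish by day 48 and therefore start by day 40.
Figure drafting feeds into formatting (must start by day 40); so figure drafting must finish by day 40 and therefore start by day 39.

39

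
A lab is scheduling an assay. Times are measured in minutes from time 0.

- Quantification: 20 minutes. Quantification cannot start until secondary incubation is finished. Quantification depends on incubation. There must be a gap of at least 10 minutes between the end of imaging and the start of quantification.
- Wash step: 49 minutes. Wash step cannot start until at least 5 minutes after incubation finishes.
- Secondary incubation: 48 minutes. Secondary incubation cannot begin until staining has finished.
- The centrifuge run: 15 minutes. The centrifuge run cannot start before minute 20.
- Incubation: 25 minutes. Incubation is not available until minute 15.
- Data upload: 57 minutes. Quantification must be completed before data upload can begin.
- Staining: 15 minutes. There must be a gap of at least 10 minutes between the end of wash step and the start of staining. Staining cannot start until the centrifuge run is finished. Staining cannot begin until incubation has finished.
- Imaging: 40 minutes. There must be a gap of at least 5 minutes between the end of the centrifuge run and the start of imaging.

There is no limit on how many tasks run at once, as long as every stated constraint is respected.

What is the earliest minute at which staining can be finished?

The centrifuge run waits on its own release at minute 20, so it starts at minute 20 and finishes at 20 + 15 = minute 35.
Incubation waits on its own release at minute 15, so it starts at minute 15 and finishes at 15 + 25 = minute 40.
After incubation (finishes minute 40, plus 5-minute gap → minute 45), wash step can start at minute 45 and finishes at minute 94.
Staining cannot start until wash step (finishes minute 94, plus 10-minute gap → minute 104); the centrifuge run (finishes minute 35); incubation (finishes minute 40). The controlling bound is minute 104, so staining finishes at 104 + 15 = minute 119.

119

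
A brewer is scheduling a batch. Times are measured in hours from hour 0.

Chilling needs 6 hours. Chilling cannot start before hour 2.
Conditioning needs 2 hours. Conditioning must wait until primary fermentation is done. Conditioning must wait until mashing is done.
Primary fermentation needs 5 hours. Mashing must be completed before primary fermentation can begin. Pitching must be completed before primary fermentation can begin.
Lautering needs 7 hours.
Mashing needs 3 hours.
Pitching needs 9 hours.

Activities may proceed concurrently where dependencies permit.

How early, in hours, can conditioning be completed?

16

Nothing blocks pitching, so it runs from hour 0 to hour 9.
Mashing has no prerequisites, so it starts at hour 0 and finishes at hour 3.
Primary fermentation needs all of mashing (finishes hour 3); pitching (finishes hour 9). That puts its earliest start at hour 9; it finishes at 9 + 5 = hour 14.
Conditioning cannot start until primary fermentation (finishes hour 14); mashing (finishes hour 3). The controlling bound is hour 14, so conditioning finishes at 14 + 2 = hour 16.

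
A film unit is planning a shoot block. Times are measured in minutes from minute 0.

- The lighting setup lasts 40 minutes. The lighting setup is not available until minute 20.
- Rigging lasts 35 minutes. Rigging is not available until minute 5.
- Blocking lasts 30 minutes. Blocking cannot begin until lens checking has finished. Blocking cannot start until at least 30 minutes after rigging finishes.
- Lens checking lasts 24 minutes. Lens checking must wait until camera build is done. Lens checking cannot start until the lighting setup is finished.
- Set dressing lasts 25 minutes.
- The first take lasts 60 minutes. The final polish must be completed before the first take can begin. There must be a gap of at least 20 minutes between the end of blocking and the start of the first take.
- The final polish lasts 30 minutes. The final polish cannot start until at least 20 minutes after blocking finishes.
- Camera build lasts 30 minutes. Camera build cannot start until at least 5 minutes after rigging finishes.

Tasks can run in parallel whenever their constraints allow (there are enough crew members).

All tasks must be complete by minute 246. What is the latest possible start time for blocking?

To finish by minute 246, the first take (duration 60) must start no later than minute 186.
The final polish feeds into the first take (must start by minute 186); so the final polish must finish by minute 186 and therefore start by minute 156.
For blocking: the final polish (must start by minute 156, minus 20-minute gap → minute 136); the first take (must start by minute 186, minus 20-minute gap → minute 166). The most restrictive is minute 136; with a 30-minute duration, blocking must start by minute 106.

106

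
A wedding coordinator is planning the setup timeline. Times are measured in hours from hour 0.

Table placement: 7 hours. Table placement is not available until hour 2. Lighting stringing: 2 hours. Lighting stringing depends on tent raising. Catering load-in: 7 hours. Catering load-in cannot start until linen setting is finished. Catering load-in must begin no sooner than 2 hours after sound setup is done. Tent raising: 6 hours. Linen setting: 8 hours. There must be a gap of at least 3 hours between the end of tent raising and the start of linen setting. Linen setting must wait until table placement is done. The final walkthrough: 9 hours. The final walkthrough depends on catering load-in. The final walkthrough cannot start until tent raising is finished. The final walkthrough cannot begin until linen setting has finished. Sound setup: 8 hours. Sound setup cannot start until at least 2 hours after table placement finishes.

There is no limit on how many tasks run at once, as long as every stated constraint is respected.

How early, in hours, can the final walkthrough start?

28

Table placement waits on its own release at hour 2, so it starts at hour 2 and finishes at 2 + 7 = hour 9.
Sound setup cannot begin until table placement (finishes hour 9, plus 2-hour gap → hour 11). It runs from hour 11 to 11 + 8 = hour 19.
Tent raising has no prerequisites, so it starts at hour 0 and finishes at hour 6.
Linen setting has to wait for tent raising (finishes hour 6, plus 3-hour gap → hour 9); table placement (finishes hour 9). The latest of these is hour 9, so linen setting runs hour 9 to 9 + 8 = hour 17.
Catering load-in has to wait for linen setting (finishes hour 17); sound setup (finishes hour 19, plus 2-hour gap → hour 21). The latest of these is hour 21, so catering load-in runs hour 21 to 21 + 7 = hour 28.
The final walkthrough waits on catering load-in (finishes hour 28); tent raising (finishes hour 6); linen setting (finishes hour 17). The latest of these is hour 28, which is the earliest the final walkthrough can start.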